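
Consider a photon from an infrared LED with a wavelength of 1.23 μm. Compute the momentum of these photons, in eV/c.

Use h = 6.62607015e-34 J·s, c = 2.99792458e8 m/s, 1 eV = 1.602176634e-19 J.
In SI units: λ = 1.23 μm = 1.23e-6 m.
Apply p = h/λ: p = 5.387e-28 kg·m/s.
Converting to eV/c: p = 1.008 eV/c ≈ 1.01 eV/c.

1.01 eV/c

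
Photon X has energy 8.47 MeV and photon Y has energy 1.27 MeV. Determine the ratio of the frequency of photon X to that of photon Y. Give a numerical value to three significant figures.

6.67

f_X = 2.048·10^21 Hz (from energy = 8.47 MeV, via f = E/h).
f_Y = 3.071·10^20 Hz (from energy = 1.27 MeV, via f = E/h).
Ratio = 2.048·10^21 / 3.071·10^20 = 6.67.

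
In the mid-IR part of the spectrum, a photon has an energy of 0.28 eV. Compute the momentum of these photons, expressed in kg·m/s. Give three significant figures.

1.50e-28 kg·m/s

First convert: E = 0.28 eV = 4.4861e-20 J.
The photon relation is p = E/c, giving p = 1.496e-28 kg·m/s.
So p ≈ 1.50e-28 kg·m/s.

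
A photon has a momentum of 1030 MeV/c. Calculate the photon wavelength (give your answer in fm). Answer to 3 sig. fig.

1.20 fm

(h = 6.62607015e-34 J·s, c = 2.99792458e8 m/s, 1 eV = 1.602176634e-19 J.)
Convert to SI: p = 1030 MeV/c = 5.5046e-19 kg·m/s.
Apply λ = h/p: λ = 1.204e-15 m.
Converting to fm: λ = 1.204 fm ≈ 1.20 fm.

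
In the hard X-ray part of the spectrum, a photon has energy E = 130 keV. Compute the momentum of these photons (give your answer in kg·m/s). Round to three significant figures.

First convert: E = 130 keV = 2.0828e-14 J.
Apply p = E/c: p = 6.948e-23 kg·m/s.
So p ≈ 6.95e-23 kg·m/s.

6.95e-23 kg·m/s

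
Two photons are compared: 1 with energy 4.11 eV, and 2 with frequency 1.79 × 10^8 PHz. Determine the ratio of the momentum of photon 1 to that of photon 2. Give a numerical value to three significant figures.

p_1 = 2.197 × 10^-27 kg·m/s (from energy = 4.11 eV, via p = E/c).
p_2 = 3.956 × 10^-19 kg·m/s (from frequency = 1.79 × 10^8 PHz, via p = hf/c).
Ratio = 2.197 × 10^-27 / 3.956 × 10^-19 = 5.55 × 10^-9.

5.55 × 10^-9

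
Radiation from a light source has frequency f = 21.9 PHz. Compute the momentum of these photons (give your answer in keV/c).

In SI units: f = 21.9 PHz = 2.19e16 Hz.
For a photon p = hf/c, so p = 4.840e-26 kg·m/s.
Converting to keV/c: p = 0.09057 keV/c ≈ 0.0906 keV/c.

0.0906 keV/c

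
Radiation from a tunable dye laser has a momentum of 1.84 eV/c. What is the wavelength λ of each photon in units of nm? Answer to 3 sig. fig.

674 nm

(h = 6.62607015 × 10^-34 J·s, c = 2.99792458 × 10^8 m/s, 1 eV = 1.602176634 × 10^-19 J.)
First convert: p = 1.84 eV/c = 9.8335 × 10^-28 kg·m/s.
Apply λ = h/p: λ = 6.738 × 10^-7 m.
Converting to nm: λ = 673.8 nm ≈ 674 nm.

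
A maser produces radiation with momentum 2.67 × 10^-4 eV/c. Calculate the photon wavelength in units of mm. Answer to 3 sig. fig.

Take h = 6.62607015 × 10^-34 J·s, c = 2.99792458 × 10^8 m/s, 1 eV = 1.602176634 × 10^-19 J.
In SI units: p = 2.67 × 10^-4 eV/c = 1.4269 × 10^-31 kg·m/s.
The photon relation is λ = h/p, giving λ = 0.004644 m.
Converting to mm: λ = 4.644 mm ≈ 4.64 mm.

4.64 mm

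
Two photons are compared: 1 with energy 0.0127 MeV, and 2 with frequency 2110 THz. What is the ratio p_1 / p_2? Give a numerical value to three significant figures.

1460

p_1 = 6.787e-24 kg·m/s (from energy = 0.0127 MeV, via p = E/c).
p_2 = 4.664e-27 kg·m/s (from frequency = 2110 THz, via p = hf/c).
Ratio = 6.787e-24 / 4.664e-27 = 1460.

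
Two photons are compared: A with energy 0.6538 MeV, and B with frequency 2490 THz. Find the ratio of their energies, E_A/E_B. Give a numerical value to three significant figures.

6.35·10^4

E_A = 1.048·10^-13 J (from energy = 0.6538 MeV, via E given directly).
E_B = 1.650·10^-18 J (from frequency = 2490 THz, via E = hf).
Ratio = 1.048·10^-13 / 1.650·10^-18 = 6.35·10^4.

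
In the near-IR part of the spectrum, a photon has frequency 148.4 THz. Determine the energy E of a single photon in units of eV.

In SI units: f = 148.4 THz = 1.484e14 Hz.
Apply E = hf: E = 9.833e-20 J.
Converting to eV: E = 0.6137 eV ≈ 0.614 eV.

0.614 eV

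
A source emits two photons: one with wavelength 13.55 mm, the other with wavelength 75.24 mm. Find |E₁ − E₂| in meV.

Using E = hc/λ: E₁ = 1.4660 × 10^-23 J, E₂ = 2.6401 × 10^-24 J.
|ΔE| = |1.4660 × 10^-23 − 2.6401 × 10^-24| = 1.20 × 10^-23 J = 0.0750 meV.

0.0750 meV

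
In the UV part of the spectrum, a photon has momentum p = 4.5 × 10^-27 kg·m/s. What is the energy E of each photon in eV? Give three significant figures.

8.42 eV

The photon relation is E = pc, giving E = 1.349 × 10^-18 J.
Converting to eV: E = 8.420 eV ≈ 8.42 eV.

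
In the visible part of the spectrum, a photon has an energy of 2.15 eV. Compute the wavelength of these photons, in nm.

577 nm

Take h = 6.62607015e-34 J·s, c = 2.99792458e8 m/s, 1 eV = 1.602176634e-19 J.
Convert to SI: E = 2.15 eV = 3.4447e-19 J.
Apply λ = hc/E: λ = 5.767e-7 m.
Converting to nm: λ = 576.7 nm ≈ 577 nm.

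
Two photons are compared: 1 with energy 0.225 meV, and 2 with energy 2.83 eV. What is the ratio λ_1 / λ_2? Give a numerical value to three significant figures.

1.26e4

λ_1 = 0.005510 m (from energy = 0.225 meV, via λ = hc/E).
λ_2 = 4.381e-7 m (from energy = 2.83 eV, via λ = hc/E).
Ratio = 0.005510 / 4.381e-7 = 1.26e4.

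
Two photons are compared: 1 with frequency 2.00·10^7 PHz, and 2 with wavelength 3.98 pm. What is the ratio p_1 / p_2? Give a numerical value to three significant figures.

p_1 = 4.420·10^-20 kg·m/s (from frequency = 2.00·10^7 PHz, via p = hf/c).
p_2 = 1.665·10^-22 kg·m/s (from wavelength = 3.98 pm, via p = h/λ).
Ratio = 4.420·10^-20 / 1.665·10^-22 = 266.

266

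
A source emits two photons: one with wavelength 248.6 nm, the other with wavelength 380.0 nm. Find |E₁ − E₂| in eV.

1.72 eV

Using E = hc/λ: E₁ = 7.9905e-19 J, E₂ = 5.2275e-19 J.
|ΔE| = |7.9905e-19 − 5.2275e-19| = 2.76e-19 J = 1.72 eV.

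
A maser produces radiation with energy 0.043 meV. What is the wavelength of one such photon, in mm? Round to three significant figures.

Take h = 6.62607015 × 10^-34 J·s, c = 2.99792458 × 10^8 m/s, 1 eV = 1.602176634 × 10^-19 J.
In SI units: E = 0.043 meV = 6.8894 × 10^-24 J.
The photon relation is λ = hc/E, giving λ = 0.02883 m.
Converting to mm: λ = 28.83 mm ≈ 28.8 mm.

28.8 mm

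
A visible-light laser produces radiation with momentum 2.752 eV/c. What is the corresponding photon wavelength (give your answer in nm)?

(h = 6.62607015·10^-34 J·s, c = 2.99792458·10^8 m/s, 1 eV = 1.602176634·10^-19 J.)
First convert: p = 2.752 eV/c = 1.4707·10^-27 kg·m/s.
The photon relation is λ = h/p, giving λ = 4.505·10^-7 m.
Converting to nm: λ = 450.5 nm ≈ 451 nm.

451 nm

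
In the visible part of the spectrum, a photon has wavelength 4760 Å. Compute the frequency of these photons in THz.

Convert to SI: λ = 4760 Å = 4.76e-7 m.
Apply f = c/λ: f = 6.298e14 Hz.
Converting to THz: f = 629.8 THz ≈ 630 THz.

630 THz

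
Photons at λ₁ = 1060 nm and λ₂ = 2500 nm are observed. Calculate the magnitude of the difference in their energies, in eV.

Using E = hc/λ: E₁ = 1.874·10^-19 J, E₂ = 7.946·10^-20 J.
|ΔE| = |1.874·10^-19 − 7.946·10^-20| = 1.08·10^-19 J = 0.674 eV.

0.674 eV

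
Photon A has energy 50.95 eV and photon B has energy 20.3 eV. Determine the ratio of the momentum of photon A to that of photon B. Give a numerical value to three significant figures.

p_A = 2.723e-26 kg·m/s (from energy = 50.95 eV, via p = E/c).
p_B = 1.085e-26 kg·m/s (from energy = 20.3 eV, via p = E/c).
Ratio = 2.723e-26 / 1.085e-26 = 2.51.

2.51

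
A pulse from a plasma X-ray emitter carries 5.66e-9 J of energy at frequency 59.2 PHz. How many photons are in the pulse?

1.44e8 photons

Per-photon energy: E = 3.923e-17 J (from frequency = 59.2 PHz).
N = E_total / E_photon = 5.66e-9 J / 3.923e-17 J = 1.44e8.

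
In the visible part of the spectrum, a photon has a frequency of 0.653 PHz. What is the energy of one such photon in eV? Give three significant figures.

2.70 eV

In SI units: f = 0.653 PHz = 6.53 × 10^14 Hz.
Apply E = hf: E = 4.327 × 10^-19 J.
Converting to eV: E = 2.701 eV ≈ 2.70 eV.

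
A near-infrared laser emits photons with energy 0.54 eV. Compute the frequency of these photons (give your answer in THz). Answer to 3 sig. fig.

131 THz

(h = 6.62607015·10^-34 J·s, 1 eV = 1.602176634·10^-19 J.)
First convert: E = 0.54 eV = 8.6518·10^-20 J.
Since f = E/h for a photon, f = 1.306·10^14 Hz.
Converting to THz: f = 130.6 THz ≈ 131 THz.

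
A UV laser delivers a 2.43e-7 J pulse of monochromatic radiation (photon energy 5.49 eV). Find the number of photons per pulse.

2.76e11 photons

Per-photon energy: E = 8.796e-19 J (from energy = 5.49 eV).
N = E_total / E_photon = 2.43e-7 J / 8.796e-19 J = 2.76e11.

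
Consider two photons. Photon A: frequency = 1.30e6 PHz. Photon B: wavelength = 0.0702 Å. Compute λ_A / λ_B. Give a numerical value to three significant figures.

λ_A = 2.306e-13 m (from frequency = 1.30e6 PHz, via λ = c/f).
λ_B = 7.020e-12 m (from wavelength = 0.0702 Å, via λ given directly).
Ratio = 2.306e-13 / 7.020e-12 = 0.0329.

0.0329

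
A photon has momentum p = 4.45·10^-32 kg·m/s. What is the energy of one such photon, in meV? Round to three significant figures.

0.0833 meV

Take c = 2.99792458·10^8 m/s, 1 eV = 1.602176634·10^-19 J.
The photon relation is E = pc, giving E = 1.334·10^-23 J.
Converting to meV: E = 0.08327 meV ≈ 0.0833 meV.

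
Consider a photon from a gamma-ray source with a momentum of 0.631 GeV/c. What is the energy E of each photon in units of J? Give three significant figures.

1.01 × 10^-10 J

Take c = 2.99792458 × 10^8 m/s, 1 eV = 1.602176634 × 10^-19 J.
First convert: p = 0.631 GeV/c = 3.3722 × 10^-19 kg·m/s.
The photon relation is E = pc, giving E = 1.011 × 10^-10 J.
So E ≈ 1.01 × 10^-10 J.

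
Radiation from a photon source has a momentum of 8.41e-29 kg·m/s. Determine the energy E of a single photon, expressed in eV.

0.157 eV

Take c = 2.99792458e8 m/s, 1 eV = 1.602176634e-19 J.
Apply E = pc: E = 2.521e-20 J.
Converting to eV: E = 0.1574 eV ≈ 0.157 eV.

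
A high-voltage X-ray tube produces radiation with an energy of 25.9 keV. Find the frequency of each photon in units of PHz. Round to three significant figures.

First convert: E = 25.9 keV = 4.1496 × 10^-15 J.
Apply f = E/h: f = 6.263 × 10^18 Hz.
Converting to PHz: f = 6263 PHz ≈ 6260 PHz.

6260 PHz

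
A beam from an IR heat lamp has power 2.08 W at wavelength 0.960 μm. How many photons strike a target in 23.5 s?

2.36 × 10^20 photons

Total energy: E_total = P·t = 2.08 × 23.5 = 48.88 J.
Per-photon energy: E = 2.069 × 10^-19 J.
N = E_total / E_photon = 2.36 × 10^20.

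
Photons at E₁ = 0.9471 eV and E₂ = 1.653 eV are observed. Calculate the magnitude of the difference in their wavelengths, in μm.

0.559 μm

Using λ = hc/E: λ₁ = 1.3091e-6 m, λ₂ = 7.5006e-7 m.
|Δλ| = |1.3091e-6 − 7.5006e-7| = 5.59e-7 m = 0.559 μm.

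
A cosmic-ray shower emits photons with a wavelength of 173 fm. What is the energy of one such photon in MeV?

(h = 6.62607015e-34 J·s, c = 2.99792458e8 m/s, 1 eV = 1.602176634e-19 J.)
In SI units: λ = 173 fm = 1.73e-13 m.
For a photon E = hc/λ, so E = 1.148e-12 J.
Converting to MeV: E = 7.167 MeV ≈ 7.17 MeV.

7.17 MeV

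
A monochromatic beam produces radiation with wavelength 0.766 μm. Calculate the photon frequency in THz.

Take c = 2.99792458 × 10^8 m/s.
Convert to SI: λ = 0.766 μm = 7.66 × 10^-7 m.
The photon relation is f = c/λ, giving f = 3.914 × 10^14 Hz.
Converting to THz: f = 391.4 THz ≈ 391 THz.

391 THz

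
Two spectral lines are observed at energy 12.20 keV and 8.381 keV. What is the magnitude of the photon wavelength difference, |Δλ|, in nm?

0.0463 nm

Using λ = hc/E: λ₁ = 1.0163 × 10^-10 m, λ₂ = 1.4793 × 10^-10 m.
|Δλ| = |1.0163 × 10^-10 − 1.4793 × 10^-10| = 4.63 × 10^-11 m = 0.0463 nm.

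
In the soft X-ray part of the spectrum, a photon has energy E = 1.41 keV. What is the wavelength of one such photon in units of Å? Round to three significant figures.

8.79 Å

Take h = 6.62607015e-34 J·s, c = 2.99792458e8 m/s, 1 eV = 1.602176634e-19 J.
Convert to SI: E = 1.41 keV = 2.2591e-16 J.
The photon relation is λ = hc/E, giving λ = 8.793e-10 m.
Converting to Å: λ = 8.793 Å ≈ 8.79 Å.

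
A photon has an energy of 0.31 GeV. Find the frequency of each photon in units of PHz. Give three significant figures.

7.50 × 10^7 PHz

Take h = 6.62607015 × 10^-34 J·s, 1 eV = 1.602176634 × 10^-19 J.
In SI units: E = 0.31 GeV = 4.9667 × 10^-11 J.
The photon relation is f = E/h, giving f = 7.496 × 10^22 Hz.
Converting to PHz: f = 7.496 × 10^7 PHz ≈ 7.50 × 10^7 PHz.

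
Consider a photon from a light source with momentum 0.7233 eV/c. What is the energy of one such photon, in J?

1.16e-19 J

Take c = 2.99792458e8 m/s, 1 eV = 1.602176634e-19 J.
Convert to SI: p = 0.7233 eV/c = 3.8655e-28 kg·m/s.
For a photon E = pc, so E = 1.159e-19 J.
So E ≈ 1.16e-19 J.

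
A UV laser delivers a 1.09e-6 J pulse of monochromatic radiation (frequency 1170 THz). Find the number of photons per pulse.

Per-photon energy: E = 7.753e-19 J (from frequency = 1170 THz).
N = E_total / E_photon = 1.09e-6 J / 7.753e-19 J = 1.41e12.

1.41e12 photons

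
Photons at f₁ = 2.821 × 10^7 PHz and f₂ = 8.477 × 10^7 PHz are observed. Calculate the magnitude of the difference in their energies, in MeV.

234 MeV

Using E = hf: E₁ = 1.8692 × 10^-11 J, E₂ = 5.6169 × 10^-11 J.
|ΔE| = |1.8692 × 10^-11 − 5.6169 × 10^-11| = 3.75 × 10^-11 J = 234 MeV.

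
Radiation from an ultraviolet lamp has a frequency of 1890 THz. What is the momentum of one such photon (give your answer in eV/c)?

Use h = 6.62607015e-34 J·s, c = 2.99792458e8 m/s, 1 eV = 1.602176634e-19 J.
Convert to SI: f = 1890 THz = 1.89e15 Hz.
The photon relation is p = hf/c, giving p = 4.177e-27 kg·m/s.
Converting to eV/c: p = 7.816 eV/c ≈ 7.82 eV/c.

7.82 eV/c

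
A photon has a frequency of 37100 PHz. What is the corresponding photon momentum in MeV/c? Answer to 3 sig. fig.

First convert: f = 37100 PHz = 3.71·10^19 Hz.
Apply p = hf/c: p = 8.200·10^-23 kg·m/s.
Converting to MeV/c: p = 0.1534 MeV/c ≈ 0.153 MeV/c.

0.153 MeV/c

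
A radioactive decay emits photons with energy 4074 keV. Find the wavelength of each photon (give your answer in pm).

0.304 pm

In SI units: E = 4074 keV = 6.5273 × 10^-13 J.
Apply λ = hc/E: λ = 3.043 × 10^-13 m.
Converting to pm: λ = 0.3043 pm ≈ 0.304 pm.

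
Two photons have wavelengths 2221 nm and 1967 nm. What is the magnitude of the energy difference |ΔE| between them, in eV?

0.0721 eV

Using E = hc/λ: E₁ = 8.9439 × 10^-20 J, E₂ = 1.0099 × 10^-19 J.
|ΔE| = |8.9439 × 10^-20 − 1.0099 × 10^-19| = 1.15 × 10^-20 J = 0.0721 eV.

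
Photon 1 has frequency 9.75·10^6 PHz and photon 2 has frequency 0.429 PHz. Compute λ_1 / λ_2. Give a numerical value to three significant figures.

4.40·10^-8

λ_1 = 3.075·10^-14 m (from frequency = 9.75·10^6 PHz, via λ = c/f).
λ_2 = 6.988·10^-7 m (from frequency = 0.429 PHz, via λ = c/f).
Ratio = 3.075·10^-14 / 6.988·10^-7 = 4.40·10^-8.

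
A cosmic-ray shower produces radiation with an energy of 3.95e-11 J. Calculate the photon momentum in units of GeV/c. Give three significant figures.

0.247 GeV/c

Apply p = E/c: p = 1.318e-19 kg·m/s.
Converting to GeV/c: p = 0.2465 GeV/c ≈ 0.247 GeV/c.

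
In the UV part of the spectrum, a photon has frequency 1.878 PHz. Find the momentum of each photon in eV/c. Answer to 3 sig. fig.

7.77 eV/c

(h = 6.62607015e-34 J·s, c = 2.99792458e8 m/s, 1 eV = 1.602176634e-19 J.)
In SI units: f = 1.878 PHz = 1.878e15 Hz.
The photon relation is p = hf/c, giving p = 4.151e-27 kg·m/s.
Converting to eV/c: p = 7.767 eV/c ≈ 7.77 eV/c.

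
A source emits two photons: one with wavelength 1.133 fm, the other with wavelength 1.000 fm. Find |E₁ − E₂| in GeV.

Using E = hc/λ: E₁ = 1.7533 × 10^-10 J, E₂ = 1.9864 × 10^-10 J.
|ΔE| = |1.7533 × 10^-10 − 1.9864 × 10^-10| = 2.33 × 10^-11 J = 0.146 GeV.

0.146 GeV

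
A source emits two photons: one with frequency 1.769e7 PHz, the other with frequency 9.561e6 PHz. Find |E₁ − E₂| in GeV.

Using E = hf: E₁ = 1.1722e-11 J, E₂ = 6.3352e-12 J.
|ΔE| = |1.1722e-11 − 6.3352e-12| = 5.39e-12 J = 0.0336 GeV.

0.0336 GeV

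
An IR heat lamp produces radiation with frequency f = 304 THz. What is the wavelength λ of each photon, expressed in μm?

Convert to SI: f = 304 THz = 3.04e14 Hz.
Since λ = c/f for a photon, λ = 9.862e-7 m.
Converting to μm: λ = 0.9862 μm ≈ 0.986 μm.

0.986 μm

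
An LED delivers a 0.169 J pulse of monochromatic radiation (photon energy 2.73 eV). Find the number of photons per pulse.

Per-photon energy: E = 4.374 × 10^-19 J (from energy = 2.73 eV).
N = E_total / E_photon = 0.169 J / 4.374 × 10^-19 J = 3.86 × 10^17.

3.86 × 10^17 photons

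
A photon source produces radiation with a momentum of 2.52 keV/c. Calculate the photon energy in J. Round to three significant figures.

4.04e-16 J

Take c = 2.99792458e8 m/s, 1 eV = 1.602176634e-19 J.
First convert: p = 2.52 keV/c = 1.3468e-24 kg·m/s.
Apply E = pc: E = 4.037e-16 J.
So E ≈ 4.04e-16 J.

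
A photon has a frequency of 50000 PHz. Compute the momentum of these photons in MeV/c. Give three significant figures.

0.207 MeV/c

First convert: f = 50000 PHz = 5.00e19 Hz.
For a photon p = hf/c, so p = 1.105e-22 kg·m/s.
Converting to MeV/c: p = 0.2068 MeV/c ≈ 0.207 MeV/c.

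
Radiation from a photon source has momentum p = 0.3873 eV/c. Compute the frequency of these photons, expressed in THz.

93.6 THz

First convert: p = 0.3873 eV/c = 2.0698e-28 kg·m/s.
The photon relation is f = pc/h, giving f = 9.365e13 Hz.
Converting to THz: f = 93.65 THz ≈ 93.6 THz.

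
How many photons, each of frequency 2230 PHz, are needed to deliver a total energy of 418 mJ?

2.83 × 10^14 photons

Per-photon energy: E = 1.478 × 10^-15 J (from frequency = 2230 PHz).
N = E_total / E_photon = 0.418 J / 1.478 × 10^-15 J = 2.83 × 10^14.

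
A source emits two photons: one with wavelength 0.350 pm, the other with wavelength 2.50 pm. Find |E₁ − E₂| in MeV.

3.05 MeV

Using E = hc/λ: E₁ = 5.676e-13 J, E₂ = 7.946e-14 J.
|ΔE| = |5.676e-13 − 7.946e-14| = 4.88e-13 J = 3.05 MeV.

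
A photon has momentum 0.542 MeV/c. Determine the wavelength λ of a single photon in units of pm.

2.29 pm

In SI units: p = 0.542 MeV/c = 2.8966 × 10^-22 kg·m/s.
The photon relation is λ = h/p, giving λ = 2.288 × 10^-12 m.
Converting to pm: λ = 2.288 pm ≈ 2.29 pm.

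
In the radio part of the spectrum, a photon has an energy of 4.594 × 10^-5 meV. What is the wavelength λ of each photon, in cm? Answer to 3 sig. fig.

Take h = 6.62607015 × 10^-34 J·s, c = 2.99792458 × 10^8 m/s, 1 eV = 1.602176634 × 10^-19 J.
In SI units: E = 4.594 × 10^-5 meV = 7.3604 × 10^-27 J.
Apply λ = hc/E: λ = 26.99 m.
Converting to cm: λ = 2699 cm ≈ 2700 cm.

2700 cm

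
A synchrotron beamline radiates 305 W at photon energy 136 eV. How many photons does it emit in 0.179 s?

2.51 × 10^18 photons

Total energy: E_total = P·t = 305 × 0.179 = 54.59 J.
Per-photon energy: E = 2.179 × 10^-17 J.
N = E_total / E_photon = 2.51 × 10^18.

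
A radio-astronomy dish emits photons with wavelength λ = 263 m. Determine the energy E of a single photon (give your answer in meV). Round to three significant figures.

4.71 × 10^-6 meV

The photon relation is E = hc/λ, giving E = 7.553 × 10^-28 J.
Converting to meV: E = 4.714 × 10^-6 meV ≈ 4.71 × 10^-6 meV.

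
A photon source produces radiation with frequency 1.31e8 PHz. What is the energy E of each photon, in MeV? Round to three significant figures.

542 MeV

(h = 6.62607015e-34 J·s, 1 eV = 1.602176634e-19 J.)
First convert: f = 1.31e8 PHz = 1.31e23 Hz.
Apply E = hf: E = 8.680e-11 J.
Converting to MeV: E = 541.8 MeV ≈ 542 MeV.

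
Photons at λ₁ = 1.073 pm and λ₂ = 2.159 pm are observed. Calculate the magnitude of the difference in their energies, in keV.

581 keV

Using E = hc/λ: E₁ = 1.8513 × 10^-13 J, E₂ = 9.2008 × 10^-14 J.
|ΔE| = |1.8513 × 10^-13 − 9.2008 × 10^-14| = 9.31 × 10^-14 J = 581 keV.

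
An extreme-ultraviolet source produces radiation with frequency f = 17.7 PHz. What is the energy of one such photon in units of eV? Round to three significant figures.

In SI units: f = 17.7 PHz = 1.77·10^16 Hz.
Since E = hf for a photon, E = 1.173·10^-17 J.
Converting to eV: E = 73.20 eV ≈ 73.2 eV.

73.2 eV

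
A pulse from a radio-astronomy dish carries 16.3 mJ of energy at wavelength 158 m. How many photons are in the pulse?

Per-photon energy: E = 1.257 × 10^-27 J (from wavelength = 158 m).
N = E_total / E_photon = 0.0163 J / 1.257 × 10^-27 J = 1.30 × 10^25.

1.30 × 10^25 photons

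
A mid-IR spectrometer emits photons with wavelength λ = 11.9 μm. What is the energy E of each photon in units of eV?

In SI units: λ = 11.9 μm = 1.19 × 10^-5 m.
Since E = hc/λ for a photon, E = 1.669 × 10^-20 J.
Converting to eV: E = 0.1042 eV ≈ 0.104 eV.

0.104 eV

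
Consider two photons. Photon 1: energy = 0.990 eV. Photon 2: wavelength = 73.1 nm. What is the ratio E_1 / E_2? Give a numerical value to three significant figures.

E_1 = 1.586e-19 J (from energy = 0.990 eV, via E given directly).
E_2 = 2.717e-18 J (from wavelength = 73.1 nm, via E = hc/λ).
Ratio = 1.586e-19 / 2.717e-18 = 0.0584.

0.0584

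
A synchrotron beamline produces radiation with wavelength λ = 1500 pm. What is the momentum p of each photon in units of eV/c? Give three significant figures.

827 eV/c

Take h = 6.62607015e-34 J·s, c = 2.99792458e8 m/s, 1 eV = 1.602176634e-19 J.
First convert: λ = 1500 pm = 1.5e-9 m.
Since p = h/λ for a photon, p = 4.417e-25 kg·m/s.
Converting to eV/c: p = 826.6 eV/c ≈ 827 eV/c.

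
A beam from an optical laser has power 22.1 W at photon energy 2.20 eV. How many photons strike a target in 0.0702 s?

4.40e18 photons

Total energy: E_total = P·t = 22.1 × 0.0702 = 1.551 J.
Per-photon energy: E = 3.525e-19 J.
N = E_total / E_photon = 4.40e18.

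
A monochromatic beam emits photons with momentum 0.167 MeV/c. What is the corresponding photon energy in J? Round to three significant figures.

2.68 × 10^-14 J

Convert to SI: p = 0.167 MeV/c = 8.9250 × 10^-23 kg·m/s.
For a photon E = pc, so E = 2.676 × 10^-14 J.
So E ≈ 2.68 × 10^-14 J.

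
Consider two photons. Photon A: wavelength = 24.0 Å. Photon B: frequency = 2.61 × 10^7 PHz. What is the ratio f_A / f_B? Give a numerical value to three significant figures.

4.79 × 10^-6

f_A = 1.249 × 10^17 Hz (from wavelength = 24.0 Å, via f = c/λ).
f_B = 2.610 × 10^22 Hz (from frequency = 2.61 × 10^7 PHz, via f given directly).
Ratio = 1.249 × 10^17 / 2.610 × 10^22 = 4.79 × 10^-6.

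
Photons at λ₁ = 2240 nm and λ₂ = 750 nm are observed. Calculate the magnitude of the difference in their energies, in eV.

Using E = hc/λ: E₁ = 8.868e-20 J, E₂ = 2.649e-19 J.
|ΔE| = |8.868e-20 − 2.649e-19| = 1.76e-19 J = 1.10 eV.

1.10 eV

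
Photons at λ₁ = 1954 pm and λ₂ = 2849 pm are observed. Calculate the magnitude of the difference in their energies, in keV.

0.199 keV

Using E = hc/λ: E₁ = 1.0166e-16 J, E₂ = 6.9724e-17 J.
|ΔE| = |1.0166e-16 − 6.9724e-17| = 3.19e-17 J = 0.199 keV.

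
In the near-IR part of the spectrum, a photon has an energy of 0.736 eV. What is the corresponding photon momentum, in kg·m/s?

Take c = 2.99792458 × 10^8 m/s, 1 eV = 1.602176634 × 10^-19 J.
In SI units: E = 0.736 eV = 1.1792 × 10^-19 J.
The photon relation is p = E/c, giving p = 3.933 × 10^-28 kg·m/s.
So p ≈ 3.93 × 10^-28 kg·m/s.

3.93 × 10^-28 kg·m/s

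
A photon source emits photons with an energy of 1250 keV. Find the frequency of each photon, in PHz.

3.02·10^5 PHz

(h = 6.62607015·10^-34 J·s, 1 eV = 1.602176634·10^-19 J.)
Convert to SI: E = 1250 keV = 2.0027·10^-13 J.
Apply f = E/h: f = 3.022·10^20 Hz.
Converting to PHz: f = 302200 PHz ≈ 3.02·10^5 PHz.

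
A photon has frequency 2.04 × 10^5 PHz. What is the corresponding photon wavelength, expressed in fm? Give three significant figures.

Take c = 2.99792458 × 10^8 m/s.
Convert to SI: f = 2.04 × 10^5 PHz = 2.04 × 10^20 Hz.
For a photon λ = c/f, so λ = 1.470 × 10^-12 m.
Converting to fm: λ = 1470 fm ≈ 1470 fm.

1470 fm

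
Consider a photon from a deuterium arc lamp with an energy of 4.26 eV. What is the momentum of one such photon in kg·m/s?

2.28e-27 kg·m/s

Use c = 2.99792458e8 m/s, 1 eV = 1.602176634e-19 J.
In SI units: E = 4.26 eV = 6.8253e-19 J.
Apply p = E/c: p = 2.277e-27 kg·m/s.
So p ≈ 2.28e-27 kg·m/s.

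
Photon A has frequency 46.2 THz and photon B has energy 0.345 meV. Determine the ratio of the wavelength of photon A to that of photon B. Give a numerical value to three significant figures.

λ_A = 6.489e-6 m (from frequency = 46.2 THz, via λ = c/f).
λ_B = 0.003594 m (from energy = 0.345 meV, via λ = hc/E).
Ratio = 6.489e-6 / 0.003594 = 1.81e-3.

1.81e-3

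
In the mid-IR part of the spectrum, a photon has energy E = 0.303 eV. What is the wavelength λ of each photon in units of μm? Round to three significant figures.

4.09 μm

In SI units: E = 0.303 eV = 4.8546 × 10^-20 J.
Since λ = hc/E for a photon, λ = 4.092 × 10^-6 m.
Converting to μm: λ = 4.092 μm ≈ 4.09 μm.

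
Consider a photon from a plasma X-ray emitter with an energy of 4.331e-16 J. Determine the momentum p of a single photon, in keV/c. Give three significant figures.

(c = 2.99792458e8 m/s, 1 eV = 1.602176634e-19 J.)
The photon relation is p = E/c, giving p = 1.445e-24 kg·m/s.
Converting to keV/c: p = 2.703 keV/c ≈ 2.70 keV/c.

2.70 keV/c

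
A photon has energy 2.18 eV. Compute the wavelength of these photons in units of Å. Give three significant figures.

(h = 6.62607015e-34 J·s, c = 2.99792458e8 m/s, 1 eV = 1.602176634e-19 J.)
First convert: E = 2.18 eV = 3.4927e-19 J.
For a photon λ = hc/E, so λ = 5.687e-7 m.
Converting to Å: λ = 5687 Å ≈ 5690 Å.

5690 Å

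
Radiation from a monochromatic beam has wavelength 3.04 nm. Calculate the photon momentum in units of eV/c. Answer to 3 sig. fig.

408 eV/c

(h = 6.62607015e-34 J·s, c = 2.99792458e8 m/s, 1 eV = 1.602176634e-19 J.)
Convert to SI: λ = 3.04 nm = 3.04e-9 m.
For a photon p = h/λ, so p = 2.180e-25 kg·m/s.
Converting to eV/c: p = 407.8 eV/c ≈ 408 eV/c.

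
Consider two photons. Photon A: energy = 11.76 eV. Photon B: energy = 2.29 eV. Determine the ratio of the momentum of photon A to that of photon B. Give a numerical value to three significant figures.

p_A = 6.285 × 10^-27 kg·m/s (from energy = 11.76 eV, via p = E/c).
p_B = 1.224 × 10^-27 kg·m/s (from energy = 2.29 eV, via p = E/c).
Ratio = 6.285 × 10^-27 / 1.224 × 10^-27 = 5.14.

5.14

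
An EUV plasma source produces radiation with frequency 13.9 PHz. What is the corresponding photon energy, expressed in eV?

(h = 6.62607015e-34 J·s, 1 eV = 1.602176634e-19 J.)
In SI units: f = 13.9 PHz = 1.39e16 Hz.
Apply E = hf: E = 9.210e-18 J.
Converting to eV: E = 57.49 eV ≈ 57.5 eV.

57.5 eV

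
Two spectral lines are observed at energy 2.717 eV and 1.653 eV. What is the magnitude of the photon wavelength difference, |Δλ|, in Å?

2940 Å

Using λ = hc/E: λ₁ = 4.5633e-7 m, λ₂ = 7.5006e-7 m.
|Δλ| = |4.5633e-7 − 7.5006e-7| = 2.94e-7 m = 2940 Å.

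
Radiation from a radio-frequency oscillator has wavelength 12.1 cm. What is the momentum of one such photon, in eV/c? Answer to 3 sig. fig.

Use h = 6.62607015e-34 J·s, c = 2.99792458e8 m/s, 1 eV = 1.602176634e-19 J.
In SI units: λ = 12.1 cm = 0.121 m.
The photon relation is p = h/λ, giving p = 5.476e-33 kg·m/s.
Converting to eV/c: p = 1.025e-5 eV/c ≈ 1.02e-5 eV/c.

1.02e-5 eV/c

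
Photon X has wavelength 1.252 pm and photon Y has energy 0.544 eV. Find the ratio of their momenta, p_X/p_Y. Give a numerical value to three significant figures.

p_X = 5.292 × 10^-22 kg·m/s (from wavelength = 1.252 pm, via p = h/λ).
p_Y = 2.907 × 10^-28 kg·m/s (from energy = 0.544 eV, via p = E/c).
Ratio = 5.292 × 10^-22 / 2.907 × 10^-28 = 1.82 × 10^6.

1.82 × 10^6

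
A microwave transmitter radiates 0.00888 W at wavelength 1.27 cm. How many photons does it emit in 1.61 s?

Total energy: E_total = P·t = 0.00888 × 1.61 = 0.01430 J.
Per-photon energy: E = 1.564 × 10^-23 J.
N = E_total / E_photon = 9.14 × 10^20.

9.14 × 10^20 photons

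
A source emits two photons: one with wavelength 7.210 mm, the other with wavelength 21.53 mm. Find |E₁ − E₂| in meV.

0.114 meV

Using E = hc/λ: E₁ = 2.7551e-23 J, E₂ = 9.2264e-24 J.
|ΔE| = |2.7551e-23 − 9.2264e-24| = 1.83e-23 J = 0.114 meV.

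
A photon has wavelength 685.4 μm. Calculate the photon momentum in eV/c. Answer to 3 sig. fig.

1.81·10^-3 eV/c

In SI units: λ = 685.4 μm = 6.854·10^-4 m.
Since p = h/λ for a photon, p = 9.667·10^-31 kg·m/s.
Converting to eV/c: p = 0.001809 eV/c ≈ 1.81·10^-3 eV/c.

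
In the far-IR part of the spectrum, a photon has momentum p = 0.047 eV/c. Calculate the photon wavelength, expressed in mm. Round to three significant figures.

(h = 6.62607015e-34 J·s, c = 2.99792458e8 m/s, 1 eV = 1.602176634e-19 J.)
Convert to SI: p = 0.047 eV/c = 2.5118e-29 kg·m/s.
Apply λ = h/p: λ = 2.638e-5 m.
Converting to mm: λ = 0.02638 mm ≈ 0.0264 mm.

0.0264 mm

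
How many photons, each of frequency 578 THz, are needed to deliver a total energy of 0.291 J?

Per-photon energy: E = 3.830·10^-19 J (from frequency = 578 THz).
N = E_total / E_photon = 0.291 J / 3.830·10^-19 J = 7.60·10^17.

7.60·10^17 photons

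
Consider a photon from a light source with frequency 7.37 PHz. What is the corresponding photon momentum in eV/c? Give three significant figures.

First convert: f = 7.37 PHz = 7.37e15 Hz.
Apply p = hf/c: p = 1.629e-26 kg·m/s.
Converting to eV/c: p = 30.48 eV/c ≈ 30.5 eV/c.

30.5 eV/c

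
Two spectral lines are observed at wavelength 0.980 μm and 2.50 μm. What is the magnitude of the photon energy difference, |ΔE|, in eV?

Using E = hc/λ: E₁ = 2.027 × 10^-19 J, E₂ = 7.946 × 10^-20 J.
|ΔE| = |2.027 × 10^-19 − 7.946 × 10^-20| = 1.23 × 10^-19 J = 0.769 eV.

0.769 eV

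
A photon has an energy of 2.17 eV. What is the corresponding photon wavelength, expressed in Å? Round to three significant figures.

5710 Å

In SI units: E = 2.17 eV = 3.4767·10^-19 J.
Apply λ = hc/E: λ = 5.714·10^-7 m.
Converting to Å: λ = 5714 Å ≈ 5710 Å.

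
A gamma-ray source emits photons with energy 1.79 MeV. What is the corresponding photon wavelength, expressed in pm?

Use h = 6.62607015e-34 J·s, c = 2.99792458e8 m/s, 1 eV = 1.602176634e-19 J.
In SI units: E = 1.79 MeV = 2.8679e-13 J.
Apply λ = hc/E: λ = 6.926e-13 m.
Converting to pm: λ = 0.6926 pm ≈ 0.693 pm.

0.693 pm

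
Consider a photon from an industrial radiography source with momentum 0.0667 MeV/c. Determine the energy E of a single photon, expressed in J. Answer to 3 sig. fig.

Use c = 2.99792458e8 m/s, 1 eV = 1.602176634e-19 J.
Convert to SI: p = 0.0667 MeV/c = 3.5646e-23 kg·m/s.
Since E = pc for a photon, E = 1.069e-14 J.
So E ≈ 1.07e-14 J.

1.07e-14 J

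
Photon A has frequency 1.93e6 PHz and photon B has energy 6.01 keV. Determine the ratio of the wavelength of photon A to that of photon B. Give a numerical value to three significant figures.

λ_A = 1.553e-13 m (from frequency = 1.93e6 PHz, via λ = c/f).
λ_B = 2.063e-10 m (from energy = 6.01 keV, via λ = hc/E).
Ratio = 1.553e-13 / 2.063e-10 = 7.53e-4.

7.53e-4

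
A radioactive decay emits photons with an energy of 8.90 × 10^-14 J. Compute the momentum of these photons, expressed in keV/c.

555 keV/c

Use c = 2.99792458 × 10^8 m/s, 1 eV = 1.602176634 × 10^-19 J.
Apply p = E/c: p = 2.969 × 10^-22 kg·m/s.
Converting to keV/c: p = 555.5 keV/c ≈ 555 keV/c.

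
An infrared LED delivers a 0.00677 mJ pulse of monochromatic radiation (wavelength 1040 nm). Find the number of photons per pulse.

3.54e13 photons

Per-photon energy: E = 1.910e-19 J (from wavelength = 1040 nm).
N = E_total / E_photon = 6.77e-6 J / 1.910e-19 J = 3.54e13.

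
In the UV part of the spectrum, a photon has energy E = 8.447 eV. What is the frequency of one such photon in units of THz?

2040 THz

First convert: E = 8.447 eV = 1.3534·10^-18 J.
The photon relation is f = E/h, giving f = 2.042·10^15 Hz.
Converting to THz: f = 2042 THz ≈ 2040 THz.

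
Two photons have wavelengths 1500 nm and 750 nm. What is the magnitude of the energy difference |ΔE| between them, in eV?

Using E = hc/λ: E₁ = 1.324e-19 J, E₂ = 2.649e-19 J.
|ΔE| = |1.324e-19 − 2.649e-19| = 1.32e-19 J = 0.827 eV.

0.827 eV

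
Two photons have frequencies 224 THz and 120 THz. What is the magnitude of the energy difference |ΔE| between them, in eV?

0.430 eV

Using E = hf: E₁ = 1.484 × 10^-19 J, E₂ = 7.951 × 10^-20 J.
|ΔE| = |1.484 × 10^-19 − 7.951 × 10^-20| = 6.89 × 10^-20 J = 0.430 eV.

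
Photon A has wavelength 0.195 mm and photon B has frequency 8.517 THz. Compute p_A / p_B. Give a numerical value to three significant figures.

0.181

p_A = 3.398e-30 kg·m/s (from wavelength = 0.195 mm, via p = h/λ).
p_B = 1.882e-29 kg·m/s (from frequency = 8.517 THz, via p = hf/c).
Ratio = 3.398e-30 / 1.882e-29 = 0.181.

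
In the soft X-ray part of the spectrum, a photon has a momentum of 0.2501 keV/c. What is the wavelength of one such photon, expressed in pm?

Use h = 6.62607015 × 10^-34 J·s, c = 2.99792458 × 10^8 m/s, 1 eV = 1.602176634 × 10^-19 J.
In SI units: p = 0.2501 keV/c = 1.3366 × 10^-25 kg·m/s.
Apply λ = h/p: λ = 4.957 × 10^-9 m.
Converting to pm: λ = 4957 pm ≈ 4960 pm.

4960 pm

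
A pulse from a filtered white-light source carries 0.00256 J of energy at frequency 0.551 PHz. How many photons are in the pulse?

Per-photon energy: E = 3.651 × 10^-19 J (from frequency = 0.551 PHz).
N = E_total / E_photon = 0.00256 J / 3.651 × 10^-19 J = 7.01 × 10^15.

7.01 × 10^15 photons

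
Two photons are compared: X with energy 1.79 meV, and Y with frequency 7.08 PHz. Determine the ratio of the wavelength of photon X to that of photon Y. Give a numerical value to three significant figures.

λ_X = 6.926e-4 m (from energy = 1.79 meV, via λ = hc/E).
λ_Y = 4.234e-8 m (from frequency = 7.08 PHz, via λ = c/f).
Ratio = 6.926e-4 / 4.234e-8 = 1.64e4.

1.64e4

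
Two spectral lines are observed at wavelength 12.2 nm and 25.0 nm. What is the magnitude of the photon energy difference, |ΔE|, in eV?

52.0 eV

Using E = hc/λ: E₁ = 1.628e-17 J, E₂ = 7.946e-18 J.
|ΔE| = |1.628e-17 − 7.946e-18| = 8.34e-18 J = 52.0 eV.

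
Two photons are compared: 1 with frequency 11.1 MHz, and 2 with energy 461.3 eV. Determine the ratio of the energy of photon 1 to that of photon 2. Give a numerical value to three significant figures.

E_1 = 7.355e-27 J (from frequency = 11.1 MHz, via E = hf).
E_2 = 7.391e-17 J (from energy = 461.3 eV, via E given directly).
Ratio = 7.355e-27 / 7.391e-17 = 9.95e-11.

9.95e-11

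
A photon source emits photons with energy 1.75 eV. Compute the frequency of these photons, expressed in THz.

423 THz

In SI units: E = 1.75 eV = 2.8038·10^-19 J.
Since f = E/h for a photon, f = 4.231·10^14 Hz.
Converting to THz: f = 423.1 THz ≈ 423 THz.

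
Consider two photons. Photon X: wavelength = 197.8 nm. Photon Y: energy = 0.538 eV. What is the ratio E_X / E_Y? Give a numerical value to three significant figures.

E_X = 1.004e-18 J (from wavelength = 197.8 nm, via E = hc/λ).
E_Y = 8.620e-20 J (from energy = 0.538 eV, via E given directly).
Ratio = 1.004e-18 / 8.620e-20 = 11.7.

11.7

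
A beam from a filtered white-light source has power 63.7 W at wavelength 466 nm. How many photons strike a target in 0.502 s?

7.50 × 10^19 photons

Total energy: E_total = P·t = 63.7 × 0.502 = 31.98 J.
Per-photon energy: E = 4.263 × 10^-19 J.
N = E_total / E_photon = 7.50 × 10^19.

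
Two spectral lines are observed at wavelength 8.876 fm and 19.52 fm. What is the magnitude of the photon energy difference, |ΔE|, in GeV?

Using E = hc/λ: E₁ = 2.2380 × 10^-11 J, E₂ = 1.0176 × 10^-11 J.
|ΔE| = |2.2380 × 10^-11 − 1.0176 × 10^-11| = 1.22 × 10^-11 J = 0.0762 GeV.

0.0762 GeV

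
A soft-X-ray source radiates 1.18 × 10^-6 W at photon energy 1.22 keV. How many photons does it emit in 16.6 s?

Total energy: E_total = P·t = 1.18 × 10^-6 × 16.6 = 1.959 × 10^-5 J.
Per-photon energy: E = 1.955 × 10^-16 J.
N = E_total / E_photon = 1.00 × 10^11.

1.00 × 10^11 photons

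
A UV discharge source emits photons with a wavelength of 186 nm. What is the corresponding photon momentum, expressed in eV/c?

6.67 eV/c

Use h = 6.62607015e-34 J·s, c = 2.99792458e8 m/s, 1 eV = 1.602176634e-19 J.
In SI units: λ = 186 nm = 1.86e-7 m.
For a photon p = h/λ, so p = 3.562e-27 kg·m/s.
Converting to eV/c: p = 6.666 eV/c ≈ 6.67 eV/c.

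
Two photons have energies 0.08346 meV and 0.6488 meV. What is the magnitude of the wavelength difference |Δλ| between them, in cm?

1.29 cm

Using λ = hc/E: λ₁ = 0.014856 m, λ₂ = 0.0019110 m.
|Δλ| = |0.014856 − 0.0019110| = 0.0129 m = 1.29 cm.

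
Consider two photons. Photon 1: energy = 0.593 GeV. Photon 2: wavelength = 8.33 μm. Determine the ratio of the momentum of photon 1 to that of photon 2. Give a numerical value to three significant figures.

3.98 × 10^9

p_1 = 3.169 × 10^-19 kg·m/s (from energy = 0.593 GeV, via p = E/c).
p_2 = 7.954 × 10^-29 kg·m/s (from wavelength = 8.33 μm, via p = h/λ).
Ratio = 3.169 × 10^-19 / 7.954 × 10^-29 = 3.98 × 10^9.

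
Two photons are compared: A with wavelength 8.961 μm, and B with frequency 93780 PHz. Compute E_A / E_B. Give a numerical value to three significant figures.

E_A = 2.217 × 10^-20 J (from wavelength = 8.961 μm, via E = hc/λ).
E_B = 6.214 × 10^-14 J (from frequency = 93780 PHz, via E = hf).
Ratio = 2.217 × 10^-20 / 6.214 × 10^-14 = 3.57 × 10^-7.

3.57 × 10^-7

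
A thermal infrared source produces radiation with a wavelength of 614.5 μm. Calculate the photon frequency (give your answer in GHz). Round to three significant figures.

Use c = 2.99792458·10^8 m/s.
In SI units: λ = 614.5 μm = 6.145·10^-4 m.
For a photon f = c/λ, so f = 4.879·10^11 Hz.
Converting to GHz: f = 487.9 GHz ≈ 488 GHz.

488 GHz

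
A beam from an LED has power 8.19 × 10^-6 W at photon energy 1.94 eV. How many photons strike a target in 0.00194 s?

5.11 × 10^10 photons

Total energy: E_total = P·t = 8.19 × 10^-6 × 0.00194 = 1.589 × 10^-8 J.
Per-photon energy: E = 3.108 × 10^-19 J.
N = E_total / E_photon = 5.11 × 10^10.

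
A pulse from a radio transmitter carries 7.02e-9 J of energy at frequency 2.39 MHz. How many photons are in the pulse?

4.43e18 photons

Per-photon energy: E = 1.584e-27 J (from frequency = 2.39 MHz).
N = E_total / E_photon = 7.02e-9 J / 1.584e-27 J = 4.43e18.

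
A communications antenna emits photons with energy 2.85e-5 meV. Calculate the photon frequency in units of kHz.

6890 kHz

(h = 6.62607015e-34 J·s, 1 eV = 1.602176634e-19 J.)
First convert: E = 2.85e-5 meV = 4.5662e-27 J.
The photon relation is f = E/h, giving f = 6.891e6 Hz.
Converting to kHz: f = 6891 kHz ≈ 6890 kHz.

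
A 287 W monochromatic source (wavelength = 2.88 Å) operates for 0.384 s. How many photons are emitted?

1.60 × 10^17 photons

Total energy: E_total = P·t = 287 × 0.384 = 110.2 J.
Per-photon energy: E = 6.897 × 10^-16 J.
N = E_total / E_photon = 1.60 × 10^17.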